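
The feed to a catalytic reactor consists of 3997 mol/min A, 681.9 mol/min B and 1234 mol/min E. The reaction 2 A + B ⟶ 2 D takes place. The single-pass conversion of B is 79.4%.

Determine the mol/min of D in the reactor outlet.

1080 mol/min

B reacted = 0.794 × 681.9 = 541.4 mol/min; ν_B = −1, so ξ = 541.4/1 = 541.4 mol/min.
Outlet amounts (n = n₀ + ν ξ):
  A: 3997 − 2(541.4) = 2914
  B: 681.9 − 1(541.4) = 140.5
  D: 0 + 2(541.4) = 1083
  E: 1234 (inert)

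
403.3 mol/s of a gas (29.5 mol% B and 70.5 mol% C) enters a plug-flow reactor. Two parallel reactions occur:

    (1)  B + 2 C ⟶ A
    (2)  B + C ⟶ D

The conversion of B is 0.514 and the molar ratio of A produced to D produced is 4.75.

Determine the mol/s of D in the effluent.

10.6 mol/s

Conversion of B: B consumed = 0.514 × 119 = 61.15 mol/s = 1ξ₁ + 1ξ₂.
Selectivity: 1ξ₁ / (1ξ₂) = 4.75 → ξ₁ = 4.75 ξ₂.
Substitute: (1·4.75 + 1) ξ₂ = 61.15 → ξ₂ = 10.64 mol/s, ξ₁ = 50.52 mol/s.
Outlet amounts (n = n₀ + Σ ν·ξ):
  B: 119 − 1(50.52) − 1(10.64) = 57.82
  C: 284.3 − 2(50.52) − 1(10.64) = 172.7
  A: 0 + 1(50.52) = 50.52
  D: 0 + 1(10.64) = 10.64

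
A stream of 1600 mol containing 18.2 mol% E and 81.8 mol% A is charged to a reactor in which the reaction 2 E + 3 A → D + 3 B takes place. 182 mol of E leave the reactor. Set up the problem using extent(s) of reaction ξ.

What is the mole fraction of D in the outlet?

For E: n = n₀ − 2ξ → 182 = 291.2 − 2ξ, giving ξ = 54.6 mol.
Outlet amounts (n = n₀ + ν ξ):
  E: 291.2 − 2(54.6) = 182
  A: 1309 − 3(54.6) = 1145
  D: 0 + 1(54.6) = 54.6
  B: 0 + 3(54.6) = 163.8
Total out = 1545 mol; y_D = 54.6 / 1545 = 0.03533.

0.0353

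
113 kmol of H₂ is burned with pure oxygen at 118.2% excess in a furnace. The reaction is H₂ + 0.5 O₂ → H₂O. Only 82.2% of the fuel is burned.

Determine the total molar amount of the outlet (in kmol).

190 kmol

Stoichiometric O₂ = 0.5 × 113 = 56.5 kmol; O₂ fed = 56.5 × 2.182 = 123.3 kmol.
Fuel reacted = 0.822 × 113 → ξ = 92.89 kmol.
Outlet (n = n₀ + ν ξ):
  H₂: 113 − 1(92.89) = 20.11
  O₂: 123.3 − 0.5(92.89) = 76.84
  H₂O: 0 + 1(92.89) = 92.89
Total out = 20.11 + 76.84 + 92.89 = 189.8 kmol.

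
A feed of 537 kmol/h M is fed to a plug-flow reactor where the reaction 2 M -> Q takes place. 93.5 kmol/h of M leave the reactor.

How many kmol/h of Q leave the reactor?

For M: n = n₀ − 2ξ → 93.5 = 537 − 2ξ, giving ξ = 221.8 kmol/h.
Outlet amounts (n = n₀ + ν ξ):
  M: 537 − 2(221.8) = 93.5
  Q: 0 + 1(221.8) = 221.8

222 kmol/h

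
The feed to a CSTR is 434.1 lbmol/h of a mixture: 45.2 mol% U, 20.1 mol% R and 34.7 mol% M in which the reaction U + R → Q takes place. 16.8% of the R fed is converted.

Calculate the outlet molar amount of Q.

R reacted = 0.168 × 87.25 = 14.66 lbmol/h; ν_R = −1, so ξ = 14.66/1 = 14.66 lbmol/h.
Outlet amounts (n = n₀ + ν ξ):
  U: 196.2 − 1(14.66) = 181.6
  R: 87.25 − 1(14.66) = 72.6
  Q: 0 + 1(14.66) = 14.66
  M: 150.6 (inert)

14.7 lbmol/h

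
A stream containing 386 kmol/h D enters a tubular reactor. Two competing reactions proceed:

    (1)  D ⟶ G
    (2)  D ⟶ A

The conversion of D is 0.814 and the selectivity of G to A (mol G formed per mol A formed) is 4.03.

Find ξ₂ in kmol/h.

ξ₂ = 62.5 kmol/h

Conversion of D: D consumed = 0.814 × 386 = 314.2 kmol/h = 1ξ₁ + 1ξ₂.
Selectivity: 1ξ₁ / (1ξ₂) = 4.03 → ξ₁ = 4.03 ξ₂.
Substitute: (1·4.03 + 1) ξ₂ = 314.2 → ξ₂ = 62.47 kmol/h, ξ₁ = 251.7 kmol/h.
Outlet amounts (n = n₀ + Σ ν·ξ):
  D: 386 − 1(251.7) − 1(62.47) = 71.8
  G: 0 + 1(251.7) = 251.7
  A: 0 + 1(62.47) = 62.47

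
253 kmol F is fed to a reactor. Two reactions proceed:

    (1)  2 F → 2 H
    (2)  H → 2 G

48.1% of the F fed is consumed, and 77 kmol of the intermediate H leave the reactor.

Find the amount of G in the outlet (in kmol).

Conversion of F: F consumed = 2ξ₁ = 0.481 × 253 → ξ₁ = 60.85 kmol.
H balance: n_H = 0 + 2ξ₁ − 1ξ₂ = 77 → ξ₂ = (2·60.85 − 77)/1 = 44.69 kmol.
Outlet amounts (n = n₀ + Σ ν·ξ):
  F: 253 − 2(60.85) = 131.3
  H: 0 + 2(60.85) − 1(44.69) = 77
  G: 0 + 2(44.69) = 89.39

89.4 kmol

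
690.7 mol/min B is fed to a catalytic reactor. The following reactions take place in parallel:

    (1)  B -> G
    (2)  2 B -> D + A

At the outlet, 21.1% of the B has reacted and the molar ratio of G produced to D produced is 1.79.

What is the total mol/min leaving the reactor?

Conversion of B: B consumed = 0.211 × 690.7 = 145.7 mol/min = 1ξ₁ + 2ξ₂.
Selectivity: 1ξ₁ / (1ξ₂) = 1.79 → ξ₁ = 1.79 ξ₂.
Substitute: (1·1.79 + 2) ξ₂ = 145.7 → ξ₂ = 38.45 mol/min, ξ₁ = 68.83 mol/min.
Outlet amounts (n = n₀ + Σ ν·ξ):
  B: 690.7 − 1(68.83) − 2(38.45) = 545
  G: 0 + 1(68.83) = 68.83
  D: 0 + 1(38.45) = 38.45
  A: 0 + 1(38.45) = 38.45
Total out = 545 + 68.83 + 38.45 + 38.45 = 690.7 mol/min.

691 mol/min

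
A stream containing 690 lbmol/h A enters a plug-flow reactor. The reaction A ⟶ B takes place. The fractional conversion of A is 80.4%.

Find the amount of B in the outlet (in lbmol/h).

555 lbmol/h

A reacted = 0.804 × 690 = 554.8 lbmol/h; ν_A = −1, so ξ = 554.8/1 = 554.8 lbmol/h.
Outlet amounts (n = n₀ + ν ξ):
  A: 690 − 1(554.8) = 135.2
  B: 0 + 1(554.8) = 554.8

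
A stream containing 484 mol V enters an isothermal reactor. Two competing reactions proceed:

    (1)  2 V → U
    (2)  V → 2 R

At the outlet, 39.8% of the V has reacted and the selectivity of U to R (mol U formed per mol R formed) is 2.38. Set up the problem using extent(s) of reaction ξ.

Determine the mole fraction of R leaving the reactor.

Conversion of V: V consumed = 0.398 × 484 = 192.6 mol = 2ξ₁ + 1ξ₂.
Selectivity: 1ξ₁ / (2ξ₂) = 2.38 → ξ₁ = 4.76 ξ₂.
Substitute: (2·4.76 + 1) ξ₂ = 192.6 → ξ₂ = 18.31 mol, ξ₁ = 87.16 mol.
Outlet amounts (n = n₀ + Σ ν·ξ):
  V: 484 − 2(87.16) − 1(18.31) = 291.4
  U: 0 + 1(87.16) = 87.16
  R: 0 + 2(18.31) = 36.62
Total out = 415.2 mol; y_R = 36.62 / 415.2 = 0.08821.

0.0882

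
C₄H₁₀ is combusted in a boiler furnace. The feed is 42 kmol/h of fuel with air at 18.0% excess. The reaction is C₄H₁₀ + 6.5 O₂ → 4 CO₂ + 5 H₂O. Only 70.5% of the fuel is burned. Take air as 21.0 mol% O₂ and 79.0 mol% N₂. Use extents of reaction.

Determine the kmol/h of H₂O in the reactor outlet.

Stoichiometric O₂ = 6.5 × 42 = 273 kmol/h; O₂ fed = 273 × 1.180 = 322.1 kmol/h.
N₂ fed = 322.1 × 79/21 = 1212 kmol/h.
Fuel reacted = 0.705 × 42 → ξ = 29.61 kmol/h.
Outlet (n = n₀ + ν ξ):
  C₄H₁₀: 42 − 1(29.61) = 12.39
  O₂: 322.1 − 6.5(29.61) = 129.7
  N₂: 1212 (inert)
  CO₂: 0 + 4(29.61) = 118.4
  H₂O: 0 + 5(29.61) = 148.1

148 kmol/h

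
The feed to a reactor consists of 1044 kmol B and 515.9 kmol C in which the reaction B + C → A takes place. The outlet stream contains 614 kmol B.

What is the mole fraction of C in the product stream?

For B: n = n₀ − 1ξ → 614 = 1044 − 1ξ, giving ξ = 430 kmol.
Outlet amounts (n = n₀ + ν ξ):
  B: 1044 − 1(430) = 614
  C: 515.9 − 1(430) = 85.9
  A: 0 + 1(430) = 430
Total out = 1130 kmol; y_C = 85.9 / 1130 = 0.07602.

0.076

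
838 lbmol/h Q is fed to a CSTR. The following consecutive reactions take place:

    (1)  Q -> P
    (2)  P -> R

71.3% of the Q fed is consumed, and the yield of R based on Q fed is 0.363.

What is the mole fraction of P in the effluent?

Conversion of Q: Q consumed = 1ξ₁ = 0.713 × 838 → ξ₁ = 597.5 lbmol/h.
Yield of R: 1ξ₂ / 838 = 0.363 → ξ₂ = 304.2 lbmol/h.
Outlet amounts (n = n₀ + Σ ν·ξ):
  Q: 838 − 1(597.5) = 240.5
  P: 0 + 1(597.5) − 1(304.2) = 293.3
  R: 0 + 1(304.2) = 304.2
Total out = 838 lbmol/h; y_P = 293.3 / 838 = 0.35.

0.35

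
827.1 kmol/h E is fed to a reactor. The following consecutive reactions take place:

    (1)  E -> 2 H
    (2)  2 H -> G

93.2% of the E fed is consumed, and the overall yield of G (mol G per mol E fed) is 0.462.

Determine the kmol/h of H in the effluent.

Conversion of E: E consumed = 1ξ₁ = 0.932 × 827.1 → ξ₁ = 770.9 kmol/h.
Yield of G: 1ξ₂ / 827.1 = 0.462 → ξ₂ = 382.1 kmol/h.
Outlet amounts (n = n₀ + Σ ν·ξ):
  E: 827.1 − 1(770.9) = 56.24
  H: 0 + 2(770.9) − 2(382.1) = 777.5
  G: 0 + 1(382.1) = 382.1

777 kmol/h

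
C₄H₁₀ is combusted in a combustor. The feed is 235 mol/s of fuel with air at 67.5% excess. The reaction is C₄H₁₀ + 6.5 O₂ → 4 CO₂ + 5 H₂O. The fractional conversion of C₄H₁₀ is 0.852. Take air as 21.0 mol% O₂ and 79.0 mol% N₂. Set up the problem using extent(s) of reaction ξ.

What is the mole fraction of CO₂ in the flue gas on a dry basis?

Stoichiometric O₂ = 6.5 × 235 = 1528 mol/s; O₂ fed = 1528 × 1.675 = 2559 mol/s.
N₂ fed = 2559 × 79/21 = 9625 mol/s.
Fuel reacted = 0.852 × 235 → ξ = 200.2 mol/s.
Outlet (n = n₀ + ν ξ):
  C₄H₁₀: 235 − 1(200.2) = 34.78
  O₂: 2559 − 6.5(200.2) = 1257
  N₂: 9625 (inert)
  CO₂: 0 + 4(200.2) = 800.9
  H₂O: 0 + 5(200.2) = 1001
Dry total = 11720 mol/s; y_CO₂ (dry) = 800.9 / 11720 = 0.06835.

0.0683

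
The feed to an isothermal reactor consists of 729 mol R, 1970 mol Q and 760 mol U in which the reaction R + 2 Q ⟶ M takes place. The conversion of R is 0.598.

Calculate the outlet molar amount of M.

R reacted = 0.598 × 729 = 435.9 mol; ν_R = −1, so ξ = 435.9/1 = 435.9 mol.
Outlet amounts (n = n₀ + ν ξ):
  R: 729 − 1(435.9) = 293.1
  Q: 1970 − 2(435.9) = 1098
  M: 0 + 1(435.9) = 435.9
  U: 760 (inert)

436 mol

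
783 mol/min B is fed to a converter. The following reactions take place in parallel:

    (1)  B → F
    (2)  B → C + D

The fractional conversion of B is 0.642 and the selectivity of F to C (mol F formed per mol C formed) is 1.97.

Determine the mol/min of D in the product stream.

Conversion of B: B consumed = 0.642 × 783 = 502.7 mol/min = 1ξ₁ + 1ξ₂.
Selectivity: 1ξ₁ / (1ξ₂) = 1.97 → ξ₁ = 1.97 ξ₂.
Substitute: (1·1.97 + 1) ξ₂ = 502.7 → ξ₂ = 169.3 mol/min, ξ₁ = 333.4 mol/min.
Outlet amounts (n = n₀ + Σ ν·ξ):
  B: 783 − 1(333.4) − 1(169.3) = 280.3
  F: 0 + 1(333.4) = 333.4
  C: 0 + 1(169.3) = 169.3
  D: 0 + 1(169.3) = 169.3

169 mol/min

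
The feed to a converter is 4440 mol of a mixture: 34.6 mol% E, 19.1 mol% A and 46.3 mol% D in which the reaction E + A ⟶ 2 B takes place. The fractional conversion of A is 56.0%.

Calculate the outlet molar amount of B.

950 mol

A reacted = 0.56 × 848 = 474.9 mol; ν_A = −1, so ξ = 474.9/1 = 474.9 mol.
Outlet amounts (n = n₀ + ν ξ):
  E: 1536 − 1(474.9) = 1061
  A: 848 − 1(474.9) = 373.1
  B: 0 + 2(474.9) = 949.8
  D: 2056 (inert)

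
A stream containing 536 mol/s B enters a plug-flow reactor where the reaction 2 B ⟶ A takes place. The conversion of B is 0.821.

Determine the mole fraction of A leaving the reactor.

B reacted = 0.821 × 536 = 440.1 mol/s; ν_B = −2, so ξ = 440.1/2 = 220 mol/s.
Outlet amounts (n = n₀ + ν ξ):
  B: 536 − 2(220) = 95.94
  A: 0 + 1(220) = 220
Total out = 316 mol/s; y_A = 220 / 316 = 0.6964.

0.696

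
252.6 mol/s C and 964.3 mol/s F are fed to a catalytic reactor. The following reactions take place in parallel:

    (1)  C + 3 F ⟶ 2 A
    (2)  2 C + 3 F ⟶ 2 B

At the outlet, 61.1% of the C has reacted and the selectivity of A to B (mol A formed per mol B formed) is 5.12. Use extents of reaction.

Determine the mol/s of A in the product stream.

222 mol/s

Conversion of C: C consumed = 0.611 × 252.6 = 154.3 mol/s = 1ξ₁ + 2ξ₂.
Selectivity: 2ξ₁ / (2ξ₂) = 5.12 → ξ₁ = 5.12 ξ₂.
Substitute: (1·5.12 + 2) ξ₂ = 154.3 → ξ₂ = 21.68 mol/s, ξ₁ = 111 mol/s.
Outlet amounts (n = n₀ + Σ ν·ξ):
  C: 252.6 − 1(111) − 2(21.68) = 98.26
  F: 964.3 − 3(111) − 3(21.68) = 566.3
  A: 0 + 2(111) = 222
  B: 0 + 2(21.68) = 43.35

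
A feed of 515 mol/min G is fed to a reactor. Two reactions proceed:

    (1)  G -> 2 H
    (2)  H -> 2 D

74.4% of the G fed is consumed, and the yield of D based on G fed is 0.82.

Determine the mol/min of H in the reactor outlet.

Conversion of G: G consumed = 1ξ₁ = 0.744 × 515 → ξ₁ = 383.2 mol/min.
Yield of D: 2ξ₂ / 515 = 0.82 → ξ₂ = 211.1 mol/min.
Outlet amounts (n = n₀ + Σ ν·ξ):
  G: 515 − 1(383.2) = 131.8
  H: 0 + 2(383.2) − 1(211.1) = 555.2
  D: 0 + 2(211.1) = 422.3

555 mol/min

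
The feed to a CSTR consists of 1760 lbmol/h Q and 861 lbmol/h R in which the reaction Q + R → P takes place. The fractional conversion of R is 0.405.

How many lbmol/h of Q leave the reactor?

1410 lbmol/h

R reacted = 0.405 × 861 = 348.7 lbmol/h; ν_R = −1, so ξ = 348.7/1 = 348.7 lbmol/h.
Outlet amounts (n = n₀ + ν ξ):
  Q: 1760 − 1(348.7) = 1411
  R: 861 − 1(348.7) = 512.3
  P: 0 + 1(348.7) = 348.7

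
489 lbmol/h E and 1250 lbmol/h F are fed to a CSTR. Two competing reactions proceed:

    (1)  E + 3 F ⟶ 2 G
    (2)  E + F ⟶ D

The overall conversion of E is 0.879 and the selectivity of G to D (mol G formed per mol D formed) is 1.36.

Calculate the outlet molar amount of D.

256 lbmol/h

Conversion of E: E consumed = 0.879 × 489 = 429.8 lbmol/h = 1ξ₁ + 1ξ₂.
Selectivity: 2ξ₁ / (1ξ₂) = 1.36 → ξ₁ = 0.68 ξ₂.
Substitute: (1·0.68 + 1) ξ₂ = 429.8 → ξ₂ = 255.9 lbmol/h, ξ₁ = 174 lbmol/h.
Outlet amounts (n = n₀ + Σ ν·ξ):
  E: 489 − 1(174) − 1(255.9) = 59.17
  F: 1250 − 3(174) − 1(255.9) = 472.2
  G: 0 + 2(174) = 348
  D: 0 + 1(255.9) = 255.9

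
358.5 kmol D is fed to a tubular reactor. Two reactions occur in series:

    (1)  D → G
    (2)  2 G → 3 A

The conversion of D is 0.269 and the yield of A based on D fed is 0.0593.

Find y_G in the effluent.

0.225

Conversion of D: D consumed = 1ξ₁ = 0.269 × 358.5 → ξ₁ = 96.44 kmol.
Yield of A: 3ξ₂ / 358.5 = 0.0593 → ξ₂ = 7.086 kmol.
Outlet amounts (n = n₀ + Σ ν·ξ):
  D: 358.5 − 1(96.44) = 262.1
  G: 0 + 1(96.44) − 2(7.086) = 82.26
  A: 0 + 3(7.086) = 21.26
Total out = 365.6 kmol; y_G = 82.26 / 365.6 = 0.225.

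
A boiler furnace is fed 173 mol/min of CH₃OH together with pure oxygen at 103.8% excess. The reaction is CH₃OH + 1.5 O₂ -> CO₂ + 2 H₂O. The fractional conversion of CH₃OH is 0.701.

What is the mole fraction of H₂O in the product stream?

Stoichiometric O₂ = 1.5 × 173 = 259.5 mol/min; O₂ fed = 259.5 × 2.038 = 528.9 mol/min.
Fuel reacted = 0.701 × 173 → ξ = 121.3 mol/min.
Outlet (n = n₀ + ν ξ):
  CH₃OH: 173 − 1(121.3) = 51.73
  O₂: 528.9 − 1.5(121.3) = 347
  CO₂: 0 + 1(121.3) = 121.3
  H₂O: 0 + 2(121.3) = 242.5
Total out = 762.5 mol/min; y_H₂O = 242.5 / 762.5 = 0.3181.

0.318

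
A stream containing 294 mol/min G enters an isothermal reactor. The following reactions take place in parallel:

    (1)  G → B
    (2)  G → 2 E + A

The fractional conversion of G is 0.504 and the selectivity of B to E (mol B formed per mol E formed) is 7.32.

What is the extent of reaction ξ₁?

ξ₁ = 139 mol/min

Conversion of G: G consumed = 0.504 × 294 = 148.2 mol/min = 1ξ₁ + 1ξ₂.
Selectivity: 1ξ₁ / (2ξ₂) = 7.32 → ξ₁ = 14.64 ξ₂.
Substitute: (1·14.64 + 1) ξ₂ = 148.2 → ξ₂ = 9.474 mol/min, ξ₁ = 138.7 mol/min.
Outlet amounts (n = n₀ + Σ ν·ξ):
  G: 294 − 1(138.7) − 1(9.474) = 145.8
  B: 0 + 1(138.7) = 138.7
  E: 0 + 2(9.474) = 18.95
  A: 0 + 1(9.474) = 9.474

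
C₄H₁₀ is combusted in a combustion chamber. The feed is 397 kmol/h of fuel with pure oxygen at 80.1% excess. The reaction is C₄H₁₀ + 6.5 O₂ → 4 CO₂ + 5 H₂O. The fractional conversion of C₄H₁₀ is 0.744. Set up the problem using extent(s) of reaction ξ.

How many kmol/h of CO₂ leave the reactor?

1180 kmol/h

Stoichiometric O₂ = 6.5 × 397 = 2580 kmol/h; O₂ fed = 2580 × 1.801 = 4647 kmol/h.
Fuel reacted = 0.744 × 397 → ξ = 295.4 kmol/h.
Outlet (n = n₀ + ν ξ):
  C₄H₁₀: 397 − 1(295.4) = 101.6
  O₂: 4647 − 6.5(295.4) = 2728
  CO₂: 0 + 4(295.4) = 1181
  H₂O: 0 + 5(295.4) = 1477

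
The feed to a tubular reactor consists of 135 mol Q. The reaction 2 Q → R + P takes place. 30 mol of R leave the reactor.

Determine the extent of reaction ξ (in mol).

ξ = 30 mol

For R: n = n₀ + 1ξ → 30 = 0 + 1ξ, giving ξ = 30 mol.
Outlet amounts (n = n₀ + ν ξ):
  Q: 135 − 2(30) = 75
  R: 0 + 1(30) = 30
  P: 0 + 1(30) = 30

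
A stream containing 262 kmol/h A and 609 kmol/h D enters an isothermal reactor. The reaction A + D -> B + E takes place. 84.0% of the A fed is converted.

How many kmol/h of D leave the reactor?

389 kmol/h

A reacted = 0.84 × 262 = 220.1 kmol/h; ν_A = −1, so ξ = 220.1/1 = 220.1 kmol/h.
Outlet amounts (n = n₀ + ν ξ):
  A: 262 − 1(220.1) = 41.92
  D: 609 − 1(220.1) = 388.9
  B: 0 + 1(220.1) = 220.1
  E: 0 + 1(220.1) = 220.1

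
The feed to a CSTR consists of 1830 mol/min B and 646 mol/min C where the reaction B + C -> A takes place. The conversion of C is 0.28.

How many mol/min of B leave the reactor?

C reacted = 0.28 × 646 = 180.9 mol/min; ν_C = −1, so ξ = 180.9/1 = 180.9 mol/min.
Outlet amounts (n = n₀ + ν ξ):
  B: 1830 − 1(180.9) = 1649
  C: 646 − 1(180.9) = 465.1
  A: 0 + 1(180.9) = 180.9

1650 mol/min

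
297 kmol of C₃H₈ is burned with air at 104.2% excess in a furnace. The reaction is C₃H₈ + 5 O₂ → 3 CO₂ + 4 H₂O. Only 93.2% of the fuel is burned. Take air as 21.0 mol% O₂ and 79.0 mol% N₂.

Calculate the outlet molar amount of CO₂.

Stoichiometric O₂ = 5 × 297 = 1485 kmol; O₂ fed = 1485 × 2.042 = 3032 kmol.
N₂ fed = 3032 × 79/21 = 11410 kmol.
Fuel reacted = 0.932 × 297 → ξ = 276.8 kmol.
Outlet (n = n₀ + ν ξ):
  C₃H₈: 297 − 1(276.8) = 20.2
  O₂: 3032 − 5(276.8) = 1648
  N₂: 11410 (inert)
  CO₂: 0 + 3(276.8) = 830.4
  H₂O: 0 + 4(276.8) = 1107

830 kmol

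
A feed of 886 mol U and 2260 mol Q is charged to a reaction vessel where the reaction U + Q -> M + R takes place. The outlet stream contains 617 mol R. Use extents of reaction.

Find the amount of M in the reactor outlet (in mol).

For R: n = n₀ + 1ξ → 617 = 0 + 1ξ, giving ξ = 617 mol.
Outlet amounts (n = n₀ + ν ξ):
  U: 886 − 1(617) = 269
  Q: 2260 − 1(617) = 1643
  M: 0 + 1(617) = 617
  R: 0 + 1(617) = 617

617 mol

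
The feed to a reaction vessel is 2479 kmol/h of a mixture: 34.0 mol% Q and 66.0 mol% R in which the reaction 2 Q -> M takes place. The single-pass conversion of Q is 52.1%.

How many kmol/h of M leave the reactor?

Q reacted = 0.521 × 842.9 = 439.1 kmol/h; ν_Q = −2, so ξ = 439.1/2 = 219.6 kmol/h.
Outlet amounts (n = n₀ + ν ξ):
  Q: 842.9 − 2(219.6) = 403.7
  M: 0 + 1(219.6) = 219.6
  R: 1636 (inert)

220 kmol/h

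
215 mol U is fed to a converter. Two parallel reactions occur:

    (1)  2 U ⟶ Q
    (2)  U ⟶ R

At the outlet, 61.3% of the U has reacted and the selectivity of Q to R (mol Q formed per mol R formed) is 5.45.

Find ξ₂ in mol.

ξ₂ = 11.1 mol

Conversion of U: U consumed = 0.613 × 215 = 131.8 mol = 2ξ₁ + 1ξ₂.
Selectivity: 1ξ₁ / (1ξ₂) = 5.45 → ξ₁ = 5.45 ξ₂.
Substitute: (2·5.45 + 1) ξ₂ = 131.8 → ξ₂ = 11.08 mol, ξ₁ = 60.36 mol.
Outlet amounts (n = n₀ + Σ ν·ξ):
  U: 215 − 2(60.36) − 1(11.08) = 83.21
  Q: 0 + 1(60.36) = 60.36
  R: 0 + 1(11.08) = 11.08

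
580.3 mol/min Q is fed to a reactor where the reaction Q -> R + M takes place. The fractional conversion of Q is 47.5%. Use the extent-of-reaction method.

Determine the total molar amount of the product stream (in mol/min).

Q reacted = 0.475 × 580.3 = 275.6 mol/min; ν_Q = −1, so ξ = 275.6/1 = 275.6 mol/min.
Outlet amounts (n = n₀ + ν ξ):
  Q: 580.3 − 1(275.6) = 304.7
  R: 0 + 1(275.6) = 275.6
  M: 0 + 1(275.6) = 275.6
Total out = 304.7 + 275.6 + 275.6 = 855.9 mol/min.

856 mol/min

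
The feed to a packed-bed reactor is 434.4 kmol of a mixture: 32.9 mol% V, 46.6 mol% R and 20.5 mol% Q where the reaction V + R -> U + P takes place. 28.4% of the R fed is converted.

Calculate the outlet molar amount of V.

85.4 kmol

R reacted = 0.284 × 202.4 = 57.49 kmol; ν_R = −1, so ξ = 57.49/1 = 57.49 kmol.
Outlet amounts (n = n₀ + ν ξ):
  V: 142.9 − 1(57.49) = 85.43
  R: 202.4 − 1(57.49) = 144.9
  U: 0 + 1(57.49) = 57.49
  P: 0 + 1(57.49) = 57.49
  Q: 89.05 (inert)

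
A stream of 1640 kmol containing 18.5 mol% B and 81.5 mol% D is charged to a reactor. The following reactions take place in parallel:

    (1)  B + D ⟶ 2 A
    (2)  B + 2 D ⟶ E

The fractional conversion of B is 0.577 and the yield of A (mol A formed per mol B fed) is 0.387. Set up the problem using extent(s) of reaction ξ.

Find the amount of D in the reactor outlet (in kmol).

Yield of A: 2ξ₁ / 303.4 = 0.387 → ξ₁ = 58.71 kmol.
Conversion of B: 1ξ₁ + 1ξ₂ = 0.577 × 303.4 = 175.1 → ξ₂ = 116.4 kmol.
Outlet amounts (n = n₀ + Σ ν·ξ):
  B: 303.4 − 1(58.71) − 1(116.4) = 128.3
  D: 1337 − 1(58.71) − 2(116.4) = 1045
  A: 0 + 2(58.71) = 117.4
  E: 0 + 1(116.4) = 116.4

1050 kmol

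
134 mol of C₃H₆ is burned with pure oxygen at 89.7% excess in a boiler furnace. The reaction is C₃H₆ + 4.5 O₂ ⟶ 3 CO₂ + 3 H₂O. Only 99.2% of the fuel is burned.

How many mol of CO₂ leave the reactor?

Stoichiometric O₂ = 4.5 × 134 = 603 mol; O₂ fed = 603 × 1.897 = 1144 mol.
Fuel reacted = 0.992 × 134 → ξ = 132.9 mol.
Outlet (n = n₀ + ν ξ):
  C₃H₆: 134 − 1(132.9) = 1.072
  O₂: 1144 − 4.5(132.9) = 545.7
  CO₂: 0 + 3(132.9) = 398.8
  H₂O: 0 + 3(132.9) = 398.8

399 mol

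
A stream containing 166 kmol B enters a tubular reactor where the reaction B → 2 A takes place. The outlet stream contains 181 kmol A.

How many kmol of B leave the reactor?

75.5 kmol

For A: n = n₀ + 2ξ → 181 = 0 + 2ξ, giving ξ = 90.5 kmol.
Outlet amounts (n = n₀ + ν ξ):
  B: 166 − 1(90.5) = 75.5
  A: 0 + 2(90.5) = 181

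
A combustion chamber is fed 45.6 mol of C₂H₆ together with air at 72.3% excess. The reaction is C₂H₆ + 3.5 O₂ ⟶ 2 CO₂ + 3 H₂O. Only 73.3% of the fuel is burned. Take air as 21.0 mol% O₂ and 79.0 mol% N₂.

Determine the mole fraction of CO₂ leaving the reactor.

0.0487

Stoichiometric O₂ = 3.5 × 45.6 = 159.6 mol; O₂ fed = 159.6 × 1.723 = 275 mol.
N₂ fed = 275 × 79/21 = 1034 mol.
Fuel reacted = 0.733 × 45.6 → ξ = 33.42 mol.
Outlet (n = n₀ + ν ξ):
  C₂H₆: 45.6 − 1(33.42) = 12.18
  O₂: 275 − 3.5(33.42) = 158
  N₂: 1034 (inert)
  CO₂: 0 + 2(33.42) = 66.85
  H₂O: 0 + 3(33.42) = 100.3
Total out = 1372 mol; y_CO₂ = 66.85 / 1372 = 0.04873.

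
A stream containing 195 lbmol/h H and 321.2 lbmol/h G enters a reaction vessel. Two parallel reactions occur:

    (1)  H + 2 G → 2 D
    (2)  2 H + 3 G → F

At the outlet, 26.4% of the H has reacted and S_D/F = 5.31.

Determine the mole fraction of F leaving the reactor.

0.025

Conversion of H: H consumed = 0.264 × 195 = 51.48 lbmol/h = 1ξ₁ + 2ξ₂.
Selectivity: 2ξ₁ / (1ξ₂) = 5.31 → ξ₁ = 2.655 ξ₂.
Substitute: (1·2.655 + 2) ξ₂ = 51.48 → ξ₂ = 11.06 lbmol/h, ξ₁ = 29.36 lbmol/h.
Outlet amounts (n = n₀ + Σ ν·ξ):
  H: 195 − 1(29.36) − 2(11.06) = 143.5
  G: 321.2 − 2(29.36) − 3(11.06) = 229.3
  D: 0 + 2(29.36) = 58.72
  F: 0 + 1(11.06) = 11.06
Total out = 442.6 lbmol/h; y_F = 11.06 / 442.6 = 0.02499.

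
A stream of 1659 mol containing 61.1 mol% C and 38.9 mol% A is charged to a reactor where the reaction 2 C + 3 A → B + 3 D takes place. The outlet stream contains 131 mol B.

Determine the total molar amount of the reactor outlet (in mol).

1530 mol

For B: n = n₀ + 1ξ → 131 = 0 + 1ξ, giving ξ = 131 mol.
Outlet amounts (n = n₀ + ν ξ):
  C: 1014 − 2(131) = 751.6
  A: 645.4 − 3(131) = 252.4
  B: 0 + 1(131) = 131
  D: 0 + 3(131) = 393
Total out = 751.6 + 252.4 + 131 + 393 = 1528 mol.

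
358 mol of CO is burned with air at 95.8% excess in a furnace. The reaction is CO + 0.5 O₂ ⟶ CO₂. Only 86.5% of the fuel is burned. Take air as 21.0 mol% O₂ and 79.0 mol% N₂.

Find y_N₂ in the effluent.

Stoichiometric O₂ = 0.5 × 358 = 179 mol; O₂ fed = 179 × 1.958 = 350.5 mol.
N₂ fed = 350.5 × 79/21 = 1318 mol.
Fuel reacted = 0.865 × 358 → ξ = 309.7 mol.
Outlet (n = n₀ + ν ξ):
  CO: 358 − 1(309.7) = 48.33
  O₂: 350.5 − 0.5(309.7) = 195.6
  N₂: 1318 (inert)
  CO₂: 0 + 1(309.7) = 309.7
Total out = 1872 mol; y_N₂ = 1318 / 1872 = 0.7043.

0.704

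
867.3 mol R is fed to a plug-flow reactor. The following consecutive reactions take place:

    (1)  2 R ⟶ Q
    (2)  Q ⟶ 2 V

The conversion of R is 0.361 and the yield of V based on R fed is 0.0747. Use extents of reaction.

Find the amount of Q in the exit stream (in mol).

Conversion of R: R consumed = 2ξ₁ = 0.361 × 867.3 → ξ₁ = 156.5 mol.
Yield of V: 2ξ₂ / 867.3 = 0.0747 → ξ₂ = 32.39 mol.
Outlet amounts (n = n₀ + Σ ν·ξ):
  R: 867.3 − 2(156.5) = 554.2
  Q: 0 + 1(156.5) − 1(32.39) = 124.2
  V: 0 + 2(32.39) = 64.79

124 mol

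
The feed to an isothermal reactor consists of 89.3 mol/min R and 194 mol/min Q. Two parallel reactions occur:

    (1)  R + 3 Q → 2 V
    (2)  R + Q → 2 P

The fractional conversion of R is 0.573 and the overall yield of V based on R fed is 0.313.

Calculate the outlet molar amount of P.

74.4 mol/min

Yield of V: 2ξ₁ / 89.3 = 0.313 → ξ₁ = 13.98 mol/min.
Conversion of R: 1ξ₁ + 1ξ₂ = 0.573 × 89.3 = 51.17 → ξ₂ = 37.19 mol/min.
Outlet amounts (n = n₀ + Σ ν·ξ):
  R: 89.3 − 1(13.98) − 1(37.19) = 38.13
  Q: 194 − 3(13.98) − 1(37.19) = 114.9
  V: 0 + 2(13.98) = 27.95
  P: 0 + 2(37.19) = 74.39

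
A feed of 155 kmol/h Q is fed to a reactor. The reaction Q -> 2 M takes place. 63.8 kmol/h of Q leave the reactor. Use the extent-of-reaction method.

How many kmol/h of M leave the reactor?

For Q: n = n₀ − 1ξ → 63.8 = 155 − 1ξ, giving ξ = 91.2 kmol/h.
Outlet amounts (n = n₀ + ν ξ):
  Q: 155 − 1(91.2) = 63.8
  M: 0 + 2(91.2) = 182.4

182 kmol/h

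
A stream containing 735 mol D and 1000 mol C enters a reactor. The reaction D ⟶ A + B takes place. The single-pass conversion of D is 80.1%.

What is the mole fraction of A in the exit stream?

0.253

D reacted = 0.801 × 735 = 588.7 mol; ν_D = −1, so ξ = 588.7/1 = 588.7 mol.
Outlet amounts (n = n₀ + ν ξ):
  D: 735 − 1(588.7) = 146.3
  A: 0 + 1(588.7) = 588.7
  B: 0 + 1(588.7) = 588.7
  C: 1000 (inert)
Total out = 2324 mol; y_A = 588.7 / 2324 = 0.2534.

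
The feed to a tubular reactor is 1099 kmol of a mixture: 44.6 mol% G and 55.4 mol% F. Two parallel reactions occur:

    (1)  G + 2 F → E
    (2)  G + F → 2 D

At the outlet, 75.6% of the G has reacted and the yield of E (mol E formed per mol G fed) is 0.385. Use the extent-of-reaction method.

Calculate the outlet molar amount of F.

Yield of E: 1ξ₁ / 490.2 = 0.385 → ξ₁ = 188.7 kmol.
Conversion of G: 1ξ₁ + 1ξ₂ = 0.756 × 490.2 = 370.6 → ξ₂ = 181.8 kmol.
Outlet amounts (n = n₀ + Σ ν·ξ):
  G: 490.2 − 1(188.7) − 1(181.8) = 119.6
  F: 608.8 − 2(188.7) − 1(181.8) = 49.58
  E: 0 + 1(188.7) = 188.7
  D: 0 + 2(181.8) = 363.7

49.6 kmol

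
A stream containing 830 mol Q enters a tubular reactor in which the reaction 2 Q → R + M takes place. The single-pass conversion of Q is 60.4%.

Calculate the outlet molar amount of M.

Q reacted = 0.604 × 830 = 501.3 mol; ν_Q = −2, so ξ = 501.3/2 = 250.7 mol.
Outlet amounts (n = n₀ + ν ξ):
  Q: 830 − 2(250.7) = 328.7
  R: 0 + 1(250.7) = 250.7
  M: 0 + 1(250.7) = 250.7

251 mol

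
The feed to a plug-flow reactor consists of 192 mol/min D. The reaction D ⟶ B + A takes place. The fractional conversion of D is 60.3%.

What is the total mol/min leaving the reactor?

D reacted = 0.603 × 192 = 115.8 mol/min; ν_D = −1, so ξ = 115.8/1 = 115.8 mol/min.
Outlet amounts (n = n₀ + ν ξ):
  D: 192 − 1(115.8) = 76.22
  B: 0 + 1(115.8) = 115.8
  A: 0 + 1(115.8) = 115.8
Total out = 76.22 + 115.8 + 115.8 = 307.8 mol/min.

308 mol/min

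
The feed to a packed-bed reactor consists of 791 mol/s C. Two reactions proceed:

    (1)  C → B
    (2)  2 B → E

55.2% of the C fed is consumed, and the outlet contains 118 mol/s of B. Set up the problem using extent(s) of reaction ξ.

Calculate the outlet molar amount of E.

Conversion of C: C consumed = 1ξ₁ = 0.552 × 791 → ξ₁ = 436.6 mol/s.
B balance: n_B = 0 + 1ξ₁ − 2ξ₂ = 118 → ξ₂ = (1·436.6 − 118)/2 = 159.3 mol/s.
Outlet amounts (n = n₀ + Σ ν·ξ):
  C: 791 − 1(436.6) = 354.4
  B: 0 + 1(436.6) − 2(159.3) = 118
  E: 0 + 1(159.3) = 159.3

159 mol/s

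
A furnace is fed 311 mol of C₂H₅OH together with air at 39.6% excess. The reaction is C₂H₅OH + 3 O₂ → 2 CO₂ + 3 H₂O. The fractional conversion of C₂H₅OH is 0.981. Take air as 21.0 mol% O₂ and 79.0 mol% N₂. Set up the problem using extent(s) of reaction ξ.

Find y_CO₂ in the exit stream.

Stoichiometric O₂ = 3 × 311 = 933 mol; O₂ fed = 933 × 1.396 = 1302 mol.
N₂ fed = 1302 × 79/21 = 4900 mol.
Fuel reacted = 0.981 × 311 → ξ = 305.1 mol.
Outlet (n = n₀ + ν ξ):
  C₂H₅OH: 311 − 1(305.1) = 5.909
  O₂: 1302 − 3(305.1) = 387.2
  N₂: 4900 (inert)
  CO₂: 0 + 2(305.1) = 610.2
  H₂O: 0 + 3(305.1) = 915.3
Total out = 6818 mol; y_CO₂ = 610.2 / 6818 = 0.08949.

0.0895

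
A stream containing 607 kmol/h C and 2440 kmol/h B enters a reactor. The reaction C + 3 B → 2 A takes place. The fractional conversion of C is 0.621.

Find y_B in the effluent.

C reacted = 0.621 × 607 = 376.9 kmol/h; ν_C = −1, so ξ = 376.9/1 = 376.9 kmol/h.
Outlet amounts (n = n₀ + ν ξ):
  C: 607 − 1(376.9) = 230.1
  B: 2440 − 3(376.9) = 1309
  A: 0 + 2(376.9) = 753.9
Total out = 2293 kmol/h; y_B = 1309 / 2293 = 0.5709.

0.571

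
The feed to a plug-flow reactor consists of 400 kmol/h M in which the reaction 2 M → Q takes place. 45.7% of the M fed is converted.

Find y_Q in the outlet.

M reacted = 0.457 × 400 = 182.8 kmol/h; ν_M = −2, so ξ = 182.8/2 = 91.4 kmol/h.
Outlet amounts (n = n₀ + ν ξ):
  M: 400 − 2(91.4) = 217.2
  Q: 0 + 1(91.4) = 91.4
Total out = 308.6 kmol/h; y_Q = 91.4 / 308.6 = 0.2962.

0.296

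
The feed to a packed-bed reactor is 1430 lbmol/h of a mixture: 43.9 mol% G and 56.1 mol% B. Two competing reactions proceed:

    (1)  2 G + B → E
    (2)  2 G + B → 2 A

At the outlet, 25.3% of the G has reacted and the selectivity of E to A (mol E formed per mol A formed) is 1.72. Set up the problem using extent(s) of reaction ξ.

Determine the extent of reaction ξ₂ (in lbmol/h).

ξ₂ = 17.9 lbmol/h

Conversion of G: G consumed = 0.253 × 627.8 = 158.8 lbmol/h = 2ξ₁ + 2ξ₂.
Selectivity: 1ξ₁ / (2ξ₂) = 1.72 → ξ₁ = 3.44 ξ₂.
Substitute: (2·3.44 + 2) ξ₂ = 158.8 → ξ₂ = 17.89 lbmol/h, ξ₁ = 61.53 lbmol/h.
Outlet amounts (n = n₀ + Σ ν·ξ):
  G: 627.8 − 2(61.53) − 2(17.89) = 468.9
  B: 802.2 − 1(61.53) − 1(17.89) = 722.8
  E: 0 + 1(61.53) = 61.53
  A: 0 + 2(17.89) = 35.77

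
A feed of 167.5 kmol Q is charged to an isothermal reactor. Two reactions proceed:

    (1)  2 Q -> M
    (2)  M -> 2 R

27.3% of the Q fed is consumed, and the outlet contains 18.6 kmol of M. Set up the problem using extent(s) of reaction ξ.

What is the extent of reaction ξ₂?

Conversion of Q: Q consumed = 2ξ₁ = 0.273 × 167.5 → ξ₁ = 22.86 kmol.
M balance: n_M = 0 + 1ξ₁ − 1ξ₂ = 18.6 → ξ₂ = (1·22.86 − 18.6)/1 = 4.264 kmol.
Outlet amounts (n = n₀ + Σ ν·ξ):
  Q: 167.5 − 2(22.86) = 121.8
  M: 0 + 1(22.86) − 1(4.264) = 18.6
  R: 0 + 2(4.264) = 8.528

ξ₂ = 4.26 kmol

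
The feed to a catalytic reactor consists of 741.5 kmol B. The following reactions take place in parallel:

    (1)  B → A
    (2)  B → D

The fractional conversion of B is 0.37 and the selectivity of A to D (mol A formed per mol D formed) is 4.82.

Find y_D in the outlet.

Conversion of B: B consumed = 0.37 × 741.5 = 274.4 kmol = 1ξ₁ + 1ξ₂.
Selectivity: 1ξ₁ / (1ξ₂) = 4.82 → ξ₁ = 4.82 ξ₂.
Substitute: (1·4.82 + 1) ξ₂ = 274.4 → ξ₂ = 47.14 kmol, ξ₁ = 227.2 kmol.
Outlet amounts (n = n₀ + Σ ν·ξ):
  B: 741.5 − 1(227.2) − 1(47.14) = 467.1
  A: 0 + 1(227.2) = 227.2
  D: 0 + 1(47.14) = 47.14
Total out = 741.5 kmol; y_D = 47.14 / 741.5 = 0.06357.

0.0636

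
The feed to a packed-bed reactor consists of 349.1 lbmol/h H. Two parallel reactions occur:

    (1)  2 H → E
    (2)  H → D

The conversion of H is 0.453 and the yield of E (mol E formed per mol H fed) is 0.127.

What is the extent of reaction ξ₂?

ξ₂ = 69.5 lbmol/h

Yield of E: 1ξ₁ / 349.1 = 0.127 → ξ₁ = 44.34 lbmol/h.
Conversion of H: 2ξ₁ + 1ξ₂ = 0.453 × 349.1 = 158.1 → ξ₂ = 69.47 lbmol/h.
Outlet amounts (n = n₀ + Σ ν·ξ):
  H: 349.1 − 2(44.34) − 1(69.47) = 191
  E: 0 + 1(44.34) = 44.34
  D: 0 + 1(69.47) = 69.47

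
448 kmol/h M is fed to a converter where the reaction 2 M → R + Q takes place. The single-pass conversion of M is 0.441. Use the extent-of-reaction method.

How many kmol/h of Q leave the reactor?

M reacted = 0.441 × 448 = 197.6 kmol/h; ν_M = −2, so ξ = 197.6/2 = 98.78 kmol/h.
Outlet amounts (n = n₀ + ν ξ):
  M: 448 − 2(98.78) = 250.4
  R: 0 + 1(98.78) = 98.78
  Q: 0 + 1(98.78) = 98.78

98.8 kmol/h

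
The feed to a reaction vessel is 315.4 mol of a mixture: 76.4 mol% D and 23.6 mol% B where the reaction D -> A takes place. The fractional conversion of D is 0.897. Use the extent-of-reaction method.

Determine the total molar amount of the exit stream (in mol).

D reacted = 0.897 × 241 = 216.1 mol; ν_D = −1, so ξ = 216.1/1 = 216.1 mol.
Outlet amounts (n = n₀ + ν ξ):
  D: 241 − 1(216.1) = 24.82
  A: 0 + 1(216.1) = 216.1
  B: 74.43 (inert)
Total out = 24.82 + 216.1 + 74.43 = 315.4 mol.

315 mol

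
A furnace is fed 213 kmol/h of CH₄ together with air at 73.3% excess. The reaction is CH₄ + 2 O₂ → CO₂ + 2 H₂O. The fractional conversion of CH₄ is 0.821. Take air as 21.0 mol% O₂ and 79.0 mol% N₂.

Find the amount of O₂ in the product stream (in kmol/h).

Stoichiometric O₂ = 2 × 213 = 426 kmol/h; O₂ fed = 426 × 1.733 = 738.3 kmol/h.
N₂ fed = 738.3 × 79/21 = 2777 kmol/h.
Fuel reacted = 0.821 × 213 → ξ = 174.9 kmol/h.
Outlet (n = n₀ + ν ξ):
  CH₄: 213 − 1(174.9) = 38.13
  O₂: 738.3 − 2(174.9) = 388.5
  N₂: 2777 (inert)
  CO₂: 0 + 1(174.9) = 174.9
  H₂O: 0 + 2(174.9) = 349.7

389 kmol/h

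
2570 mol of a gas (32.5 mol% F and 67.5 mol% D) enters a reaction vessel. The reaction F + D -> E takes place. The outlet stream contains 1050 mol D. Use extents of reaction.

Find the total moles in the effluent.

1890 mol

For D: n = n₀ − 1ξ → 1050 = 1735 − 1ξ, giving ξ = 684.8 mol.
Outlet amounts (n = n₀ + ν ξ):
  F: 835.2 − 1(684.8) = 150.5
  D: 1735 − 1(684.8) = 1050
  E: 0 + 1(684.8) = 684.8
Total out = 150.5 + 1050 + 684.8 = 1885 mol.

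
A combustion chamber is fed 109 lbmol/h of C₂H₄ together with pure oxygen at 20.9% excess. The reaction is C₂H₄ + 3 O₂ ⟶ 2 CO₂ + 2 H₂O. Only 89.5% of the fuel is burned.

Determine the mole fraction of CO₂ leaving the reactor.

Stoichiometric O₂ = 3 × 109 = 327 lbmol/h; O₂ fed = 327 × 1.209 = 395.3 lbmol/h.
Fuel reacted = 0.895 × 109 → ξ = 97.56 lbmol/h.
Outlet (n = n₀ + ν ξ):
  C₂H₄: 109 − 1(97.56) = 11.44
  O₂: 395.3 − 3(97.56) = 102.7
  CO₂: 0 + 2(97.56) = 195.1
  H₂O: 0 + 2(97.56) = 195.1
Total out = 504.3 lbmol/h; y_CO₂ = 195.1 / 504.3 = 0.3869.

0.387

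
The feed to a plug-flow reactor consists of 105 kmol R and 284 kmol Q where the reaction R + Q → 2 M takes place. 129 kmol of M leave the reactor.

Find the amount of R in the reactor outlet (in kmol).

40.5 kmol

For M: n = n₀ + 2ξ → 129 = 0 + 2ξ, giving ξ = 64.5 kmol.
Outlet amounts (n = n₀ + ν ξ):
  R: 105 − 1(64.5) = 40.5
  Q: 284 − 1(64.5) = 219.5
  M: 0 + 2(64.5) = 129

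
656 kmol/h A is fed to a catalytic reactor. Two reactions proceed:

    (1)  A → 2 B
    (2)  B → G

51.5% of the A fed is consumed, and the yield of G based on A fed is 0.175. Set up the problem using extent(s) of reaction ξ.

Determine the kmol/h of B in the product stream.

Conversion of A: A consumed = 1ξ₁ = 0.515 × 656 → ξ₁ = 337.8 kmol/h.
Yield of G: 1ξ₂ / 656 = 0.175 → ξ₂ = 114.8 kmol/h.
Outlet amounts (n = n₀ + Σ ν·ξ):
  A: 656 − 1(337.8) = 318.2
  B: 0 + 2(337.8) − 1(114.8) = 560.9
  G: 0 + 1(114.8) = 114.8

561 kmol/h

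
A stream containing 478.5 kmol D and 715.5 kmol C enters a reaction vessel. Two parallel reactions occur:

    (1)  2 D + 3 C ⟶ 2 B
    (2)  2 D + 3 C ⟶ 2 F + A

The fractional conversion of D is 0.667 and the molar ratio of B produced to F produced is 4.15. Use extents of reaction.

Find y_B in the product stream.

0.345

Conversion of D: D consumed = 0.667 × 478.5 = 319.2 kmol = 2ξ₁ + 2ξ₂.
Selectivity: 2ξ₁ / (2ξ₂) = 4.15 → ξ₁ = 4.15 ξ₂.
Substitute: (2·4.15 + 2) ξ₂ = 319.2 → ξ₂ = 30.99 kmol, ξ₁ = 128.6 kmol.
Outlet amounts (n = n₀ + Σ ν·ξ):
  D: 478.5 − 2(128.6) − 2(30.99) = 159.3
  C: 715.5 − 3(128.6) − 3(30.99) = 236.8
  B: 0 + 2(128.6) = 257.2
  F: 0 + 2(30.99) = 61.97
  A: 0 + 1(30.99) = 30.99
Total out = 746.2 kmol; y_B = 257.2 / 746.2 = 0.3446.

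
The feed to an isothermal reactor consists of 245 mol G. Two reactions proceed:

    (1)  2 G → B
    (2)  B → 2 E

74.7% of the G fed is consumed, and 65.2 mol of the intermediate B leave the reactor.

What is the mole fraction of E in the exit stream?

0.293

Conversion of G: G consumed = 2ξ₁ = 0.747 × 245 → ξ₁ = 91.51 mol.
B balance: n_B = 0 + 1ξ₁ − 1ξ₂ = 65.2 → ξ₂ = (1·91.51 − 65.2)/1 = 26.31 mol.
Outlet amounts (n = n₀ + Σ ν·ξ):
  G: 245 − 2(91.51) = 61.99
  B: 0 + 1(91.51) − 1(26.31) = 65.2
  E: 0 + 2(26.31) = 52.61
Total out = 179.8 mol; y_E = 52.61 / 179.8 = 0.2926.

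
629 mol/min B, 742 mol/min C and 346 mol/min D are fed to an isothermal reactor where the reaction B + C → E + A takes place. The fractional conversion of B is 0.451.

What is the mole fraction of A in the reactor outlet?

B reacted = 0.451 × 629 = 283.7 mol/min; ν_B = −1, so ξ = 283.7/1 = 283.7 mol/min.
Outlet amounts (n = n₀ + ν ξ):
  B: 629 − 1(283.7) = 345.3
  C: 742 − 1(283.7) = 458.3
  E: 0 + 1(283.7) = 283.7
  A: 0 + 1(283.7) = 283.7
  D: 346 (inert)
Total out = 1717 mol/min; y_A = 283.7 / 1717 = 0.1652.

0.165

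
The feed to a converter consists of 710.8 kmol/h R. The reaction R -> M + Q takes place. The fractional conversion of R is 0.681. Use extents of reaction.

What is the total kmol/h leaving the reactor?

1190 kmol/h

R reacted = 0.681 × 710.8 = 484.1 kmol/h; ν_R = −1, so ξ = 484.1/1 = 484.1 kmol/h.
Outlet amounts (n = n₀ + ν ξ):
  R: 710.8 − 1(484.1) = 226.7
  M: 0 + 1(484.1) = 484.1
  Q: 0 + 1(484.1) = 484.1
Total out = 226.7 + 484.1 + 484.1 = 1195 kmol/h.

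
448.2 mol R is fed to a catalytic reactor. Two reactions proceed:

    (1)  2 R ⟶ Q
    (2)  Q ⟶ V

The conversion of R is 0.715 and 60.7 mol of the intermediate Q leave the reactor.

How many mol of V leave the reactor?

Conversion of R: R consumed = 2ξ₁ = 0.715 × 448.2 → ξ₁ = 160.2 mol.
Q balance: n_Q = 0 + 1ξ₁ − 1ξ₂ = 60.7 → ξ₂ = (1·160.2 − 60.7)/1 = 99.53 mol.
Outlet amounts (n = n₀ + Σ ν·ξ):
  R: 448.2 − 2(160.2) = 127.7
  Q: 0 + 1(160.2) − 1(99.53) = 60.7
  V: 0 + 1(99.53) = 99.53

99.5 mol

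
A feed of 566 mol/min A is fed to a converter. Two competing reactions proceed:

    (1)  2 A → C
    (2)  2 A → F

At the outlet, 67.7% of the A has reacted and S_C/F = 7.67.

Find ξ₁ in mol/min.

ξ₁ = 169 mol/min

Conversion of A: A consumed = 0.677 × 566 = 383.2 mol/min = 2ξ₁ + 2ξ₂.
Selectivity: 1ξ₁ / (1ξ₂) = 7.67 → ξ₁ = 7.67 ξ₂.
Substitute: (2·7.67 + 2) ξ₂ = 383.2 → ξ₂ = 22.1 mol/min, ξ₁ = 169.5 mol/min.
Outlet amounts (n = n₀ + Σ ν·ξ):
  A: 566 − 2(169.5) − 2(22.1) = 182.8
  C: 0 + 1(169.5) = 169.5
  F: 0 + 1(22.1) = 22.1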